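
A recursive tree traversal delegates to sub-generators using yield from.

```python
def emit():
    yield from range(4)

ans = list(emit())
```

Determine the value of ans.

Step 1: yield from delegates to the iterable, yielding each element.
Step 2: Collected values: [0, 1, 2, 3].
Therefore ans = [0, 1, 2, 3].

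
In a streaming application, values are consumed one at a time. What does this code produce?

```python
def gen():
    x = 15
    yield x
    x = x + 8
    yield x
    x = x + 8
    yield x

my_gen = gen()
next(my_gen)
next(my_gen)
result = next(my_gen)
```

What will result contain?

Step 1: Trace through generator execution:
  Yield 1: x starts at 15, yield 15
  Yield 2: x = 15 + 8 = 23, yield 23
  Yield 3: x = 23 + 8 = 31, yield 31
Step 2: First next() gets 15, second next() gets the second value, third next() yields 31.
Therefore result = 31.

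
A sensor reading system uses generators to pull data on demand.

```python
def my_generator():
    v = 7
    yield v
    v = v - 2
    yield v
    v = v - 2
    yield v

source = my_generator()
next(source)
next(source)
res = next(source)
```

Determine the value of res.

Step 1: Trace through generator execution:
  Yield 1: v starts at 7, yield 7
  Yield 2: v = 7 - 2 = 5, yield 5
  Yield 3: v = 5 - 2 = 3, yield 3
Step 2: First next() gets 7, second next() gets the second value, third next() yields 3.
Therefore res = 3.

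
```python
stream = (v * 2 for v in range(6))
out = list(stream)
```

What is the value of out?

Step 1: For each v in range(6), compute v*2:
  v=0: 0*2 = 0
  v=1: 1*2 = 2
  v=2: 2*2 = 4
  v=3: 3*2 = 6
  v=4: 4*2 = 8
  v=5: 5*2 = 10
Therefore out = [0, 2, 4, 6, 8, 10].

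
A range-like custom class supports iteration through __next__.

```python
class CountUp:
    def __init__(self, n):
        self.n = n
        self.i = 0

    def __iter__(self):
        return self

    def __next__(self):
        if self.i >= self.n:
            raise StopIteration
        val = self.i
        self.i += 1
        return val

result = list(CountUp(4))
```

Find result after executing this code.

Step 1: CountUp(4) creates an iterator counting 0 to 3.
Step 2: list() consumes all values: [0, 1, 2, 3].
Therefore result = [0, 1, 2, 3].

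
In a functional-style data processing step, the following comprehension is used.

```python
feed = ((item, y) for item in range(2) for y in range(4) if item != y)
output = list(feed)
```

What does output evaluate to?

Step 1: Nested generator over range(2) x range(4) where item != y:
  (0, 0): excluded (item == y)
  (0, 1): included
  (0, 2): included
  (0, 3): included
  (1, 0): included
  (1, 1): excluded (item == y)
  (1, 2): included
  (1, 3): included
Therefore output = [(0, 1), (0, 2), (0, 3), (1, 0), (1, 2), (1, 3)].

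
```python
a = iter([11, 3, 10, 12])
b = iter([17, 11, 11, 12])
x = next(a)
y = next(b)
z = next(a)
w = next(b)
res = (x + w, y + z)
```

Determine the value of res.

Step 1: a iterates [11, 3, 10, 12], b iterates [17, 11, 11, 12].
Step 2: x = next(a) = 11, y = next(b) = 17.
Step 3: z = next(a) = 3, w = next(b) = 11.
Step 4: res = (11 + 11, 17 + 3) = (22, 20).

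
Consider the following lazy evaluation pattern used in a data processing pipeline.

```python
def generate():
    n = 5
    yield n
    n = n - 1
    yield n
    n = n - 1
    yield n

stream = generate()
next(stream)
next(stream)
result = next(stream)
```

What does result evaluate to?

Step 1: Trace through generator execution:
  Yield 1: n starts at 5, yield 5
  Yield 2: n = 5 - 1 = 4, yield 4
  Yield 3: n = 4 - 1 = 3, yield 3
Step 2: First next() gets 5, second next() gets the second value, third next() yields 3.
Therefore result = 3.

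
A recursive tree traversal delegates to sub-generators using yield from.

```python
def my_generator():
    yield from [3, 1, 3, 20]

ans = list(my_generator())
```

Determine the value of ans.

Step 1: yield from delegates to the iterable, yielding each element.
Step 2: Collected values: [3, 1, 3, 20].
Therefore ans = [3, 1, 3, 20].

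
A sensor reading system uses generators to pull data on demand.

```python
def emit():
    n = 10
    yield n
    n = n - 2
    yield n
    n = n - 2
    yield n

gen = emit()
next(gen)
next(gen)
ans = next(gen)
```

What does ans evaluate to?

Step 1: Trace through generator execution:
  Yield 1: n starts at 10, yield 10
  Yield 2: n = 10 - 2 = 8, yield 8
  Yield 3: n = 8 - 2 = 6, yield 6
Step 2: First next() gets 10, second next() gets the second value, third next() yields 6.
Therefore ans = 6.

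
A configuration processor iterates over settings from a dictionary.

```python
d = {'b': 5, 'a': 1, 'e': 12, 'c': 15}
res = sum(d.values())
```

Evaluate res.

Step 1: d.values() = [5, 1, 12, 15].
Step 2: sum = 33.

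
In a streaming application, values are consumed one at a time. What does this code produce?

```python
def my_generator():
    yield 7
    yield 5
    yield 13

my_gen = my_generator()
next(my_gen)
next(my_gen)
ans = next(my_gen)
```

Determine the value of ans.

Step 1: my_generator() creates a generator.
Step 2: next(my_gen) yields 7 (consumed and discarded).
Step 3: next(my_gen) yields 5 (consumed and discarded).
Step 4: next(my_gen) yields 13, assigned to ans.
Therefore ans = 13.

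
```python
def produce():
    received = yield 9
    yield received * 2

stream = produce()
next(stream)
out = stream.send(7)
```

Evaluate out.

Step 1: next(stream) advances to first yield, producing 9.
Step 2: send(7) resumes, received = 7.
Step 3: yield received * 2 = 7 * 2 = 14.
Therefore out = 14.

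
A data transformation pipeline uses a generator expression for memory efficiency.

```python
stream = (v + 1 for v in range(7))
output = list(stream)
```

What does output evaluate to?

Step 1: For each v in range(7), compute v+1:
  v=0: 0+1 = 1
  v=1: 1+1 = 2
  v=2: 2+1 = 3
  v=3: 3+1 = 4
  v=4: 4+1 = 5
  v=5: 5+1 = 6
  v=6: 6+1 = 7
Therefore output = [1, 2, 3, 4, 5, 6, 7].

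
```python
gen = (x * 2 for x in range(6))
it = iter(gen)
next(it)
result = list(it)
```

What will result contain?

Step 1: Generator produces [0, 2, 4, 6, 8, 10].
Step 2: next(it) consumes first element (0).
Step 3: list(it) collects remaining: [2, 4, 6, 8, 10].
Therefore result = [2, 4, 6, 8, 10].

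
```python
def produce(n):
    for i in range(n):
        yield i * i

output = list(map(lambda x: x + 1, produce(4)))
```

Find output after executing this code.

Step 1: produce(4) yields squares: [0, 1, 4, 9].
Step 2: map adds 1 to each: [1, 2, 5, 10].
Therefore output = [1, 2, 5, 10].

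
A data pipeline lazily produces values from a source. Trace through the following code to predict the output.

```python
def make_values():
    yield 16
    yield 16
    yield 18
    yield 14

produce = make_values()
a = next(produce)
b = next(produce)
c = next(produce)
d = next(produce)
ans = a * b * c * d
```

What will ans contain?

Step 1: Create generator and consume all values:
  a = next(produce) = 16
  b = next(produce) = 16
  c = next(produce) = 18
  d = next(produce) = 14
Step 2: ans = 16 * 16 * 18 * 14 = 64512.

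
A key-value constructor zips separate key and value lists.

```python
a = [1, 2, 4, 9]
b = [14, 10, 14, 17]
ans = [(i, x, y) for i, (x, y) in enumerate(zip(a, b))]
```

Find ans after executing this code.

Step 1: enumerate(zip(a, b)) gives index with paired elements:
  i=0: (1, 14)
  i=1: (2, 10)
  i=2: (4, 14)
  i=3: (9, 17)
Therefore ans = [(0, 1, 14), (1, 2, 10), (2, 4, 14), (3, 9, 17)].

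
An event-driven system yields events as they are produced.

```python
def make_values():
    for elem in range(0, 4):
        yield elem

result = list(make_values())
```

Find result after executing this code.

Step 1: The generator yields each value from range(0, 4).
Step 2: list() consumes all yields: [0, 1, 2, 3].
Therefore result = [0, 1, 2, 3].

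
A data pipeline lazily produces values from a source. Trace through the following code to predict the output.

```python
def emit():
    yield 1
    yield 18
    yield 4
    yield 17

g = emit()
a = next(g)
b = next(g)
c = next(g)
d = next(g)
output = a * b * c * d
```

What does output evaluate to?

Step 1: Create generator and consume all values:
  a = next(g) = 1
  b = next(g) = 18
  c = next(g) = 4
  d = next(g) = 17
Step 2: output = 1 * 18 * 4 * 17 = 1224.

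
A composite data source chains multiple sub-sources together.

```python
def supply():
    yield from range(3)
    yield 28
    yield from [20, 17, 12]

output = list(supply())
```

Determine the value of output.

Step 1: Trace yields in order:
  yield 0
  yield 1
  yield 2
  yield 28
  yield 20
  yield 17
  yield 12
Therefore output = [0, 1, 2, 28, 20, 17, 12].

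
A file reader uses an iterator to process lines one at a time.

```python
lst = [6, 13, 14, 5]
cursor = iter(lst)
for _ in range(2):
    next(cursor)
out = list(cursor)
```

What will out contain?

Step 1: Create iterator over [6, 13, 14, 5].
Step 2: Advance 2 positions (consuming [6, 13]).
Step 3: list() collects remaining elements: [14, 5].
Therefore out = [14, 5].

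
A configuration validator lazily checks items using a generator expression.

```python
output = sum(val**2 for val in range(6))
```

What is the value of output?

Step 1: Compute val**2 for each val in range(6):
  val=0: 0**2 = 0
  val=1: 1**2 = 1
  val=2: 2**2 = 4
  val=3: 3**2 = 9
  val=4: 4**2 = 16
  val=5: 5**2 = 25
Step 2: sum = 0 + 1 + 4 + 9 + 16 + 25 = 55.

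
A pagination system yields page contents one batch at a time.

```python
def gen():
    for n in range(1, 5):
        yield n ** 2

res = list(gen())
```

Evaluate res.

Step 1: For each n in range(1, 5), yield n**2:
  n=1: yield 1**2 = 1
  n=2: yield 2**2 = 4
  n=3: yield 3**2 = 9
  n=4: yield 4**2 = 16
Therefore res = [1, 4, 9, 16].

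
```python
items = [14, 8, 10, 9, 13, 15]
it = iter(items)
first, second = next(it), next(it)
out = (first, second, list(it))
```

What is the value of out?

Step 1: Create iterator over [14, 8, 10, 9, 13, 15].
Step 2: first = 14, second = 8.
Step 3: Remaining elements: [10, 9, 13, 15].
Therefore out = (14, 8, [10, 9, 13, 15]).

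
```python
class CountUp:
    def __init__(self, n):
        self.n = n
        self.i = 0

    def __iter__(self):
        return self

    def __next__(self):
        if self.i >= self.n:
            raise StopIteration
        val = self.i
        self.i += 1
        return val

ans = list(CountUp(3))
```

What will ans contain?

Step 1: CountUp(3) creates an iterator counting 0 to 2.
Step 2: list() consumes all values: [0, 1, 2].
Therefore ans = [0, 1, 2].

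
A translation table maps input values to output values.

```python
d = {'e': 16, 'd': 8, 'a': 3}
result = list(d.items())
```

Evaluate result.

Step 1: d.items() returns (key, value) pairs in insertion order.
Therefore result = [('e', 16), ('d', 8), ('a', 3)].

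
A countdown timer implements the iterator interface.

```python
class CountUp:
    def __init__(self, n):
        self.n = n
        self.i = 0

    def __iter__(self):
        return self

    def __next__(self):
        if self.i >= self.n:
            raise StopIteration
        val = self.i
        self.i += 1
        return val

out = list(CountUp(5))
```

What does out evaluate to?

Step 1: CountUp(5) creates an iterator counting 0 to 4.
Step 2: list() consumes all values: [0, 1, 2, 3, 4].
Therefore out = [0, 1, 2, 3, 4].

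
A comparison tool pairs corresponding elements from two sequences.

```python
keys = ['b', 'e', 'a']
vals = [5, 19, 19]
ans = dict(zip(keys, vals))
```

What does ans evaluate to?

Step 1: zip pairs keys with values:
  'b' -> 5
  'e' -> 19
  'a' -> 19
Therefore ans = {'b': 5, 'e': 19, 'a': 19}.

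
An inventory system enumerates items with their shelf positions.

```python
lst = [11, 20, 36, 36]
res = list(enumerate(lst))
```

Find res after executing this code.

Step 1: enumerate pairs each element with its index:
  (0, 11)
  (1, 20)
  (2, 36)
  (3, 36)
Therefore res = [(0, 11), (1, 20), (2, 36), (3, 36)].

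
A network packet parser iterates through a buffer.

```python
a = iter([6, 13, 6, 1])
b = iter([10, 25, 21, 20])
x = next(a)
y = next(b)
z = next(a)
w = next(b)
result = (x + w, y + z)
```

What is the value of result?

Step 1: a iterates [6, 13, 6, 1], b iterates [10, 25, 21, 20].
Step 2: x = next(a) = 6, y = next(b) = 10.
Step 3: z = next(a) = 13, w = next(b) = 25.
Step 4: result = (6 + 25, 10 + 13) = (31, 23).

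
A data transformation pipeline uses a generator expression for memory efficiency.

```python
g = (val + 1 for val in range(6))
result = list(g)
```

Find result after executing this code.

Step 1: For each val in range(6), compute val+1:
  val=0: 0+1 = 1
  val=1: 1+1 = 2
  val=2: 2+1 = 3
  val=3: 3+1 = 4
  val=4: 4+1 = 5
  val=5: 5+1 = 6
Therefore result = [1, 2, 3, 4, 5, 6].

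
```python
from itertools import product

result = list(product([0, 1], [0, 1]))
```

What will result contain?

Step 1: product([0, 1], [0, 1]) gives all pairs:
  (0, 0)
  (0, 1)
  (1, 0)
  (1, 1)
Therefore result = [(0, 0), (0, 1), (1, 0), (1, 1)].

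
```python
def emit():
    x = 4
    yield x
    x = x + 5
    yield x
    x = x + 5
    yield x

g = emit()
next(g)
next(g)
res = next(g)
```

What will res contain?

Step 1: Trace through generator execution:
  Yield 1: x starts at 4, yield 4
  Yield 2: x = 4 + 5 = 9, yield 9
  Yield 3: x = 9 + 5 = 14, yield 14
Step 2: First next() gets 4, second next() gets the second value, third next() yields 14.
Therefore res = 14.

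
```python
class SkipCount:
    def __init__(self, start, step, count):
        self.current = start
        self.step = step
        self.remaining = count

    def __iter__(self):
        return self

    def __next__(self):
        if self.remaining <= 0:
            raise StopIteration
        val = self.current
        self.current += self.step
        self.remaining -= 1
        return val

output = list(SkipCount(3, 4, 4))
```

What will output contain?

Step 1: SkipCount starts at 3, increments by 4, for 4 steps:
  Yield 3, then current += 4
  Yield 7, then current += 4
  Yield 11, then current += 4
  Yield 15, then current += 4
Therefore output = [3, 7, 11, 15].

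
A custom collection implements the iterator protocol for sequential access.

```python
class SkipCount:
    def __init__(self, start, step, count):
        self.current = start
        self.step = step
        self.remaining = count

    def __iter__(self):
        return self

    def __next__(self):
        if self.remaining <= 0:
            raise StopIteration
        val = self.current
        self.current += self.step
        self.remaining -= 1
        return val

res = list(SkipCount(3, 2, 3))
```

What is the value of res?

Step 1: SkipCount starts at 3, increments by 2, for 3 steps:
  Yield 3, then current += 2
  Yield 5, then current += 2
  Yield 7, then current += 2
Therefore res = [3, 5, 7].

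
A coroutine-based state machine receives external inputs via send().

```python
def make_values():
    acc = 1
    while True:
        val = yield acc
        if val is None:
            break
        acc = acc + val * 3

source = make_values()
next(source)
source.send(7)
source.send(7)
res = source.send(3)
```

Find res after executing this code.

Step 1: next() -> yield acc=1.
Step 2: send(7) -> val=7, acc = 1 + 7*3 = 22, yield 22.
Step 3: send(7) -> val=7, acc = 22 + 7*3 = 43, yield 43.
Step 4: send(3) -> val=3, acc = 43 + 3*3 = 52, yield 52.
Therefore res = 52.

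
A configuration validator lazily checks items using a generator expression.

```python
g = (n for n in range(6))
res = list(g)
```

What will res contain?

Step 1: Generator expression iterates range(6): [0, 1, 2, 3, 4, 5].
Step 2: list() collects all values.
Therefore res = [0, 1, 2, 3, 4, 5].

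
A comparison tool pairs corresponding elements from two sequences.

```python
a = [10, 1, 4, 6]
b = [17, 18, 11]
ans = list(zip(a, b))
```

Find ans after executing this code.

Step 1: zip stops at shortest (len(a)=4, len(b)=3):
  Index 0: (10, 17)
  Index 1: (1, 18)
  Index 2: (4, 11)
Step 2: Last element of a (6) has no pair, dropped.
Therefore ans = [(10, 17), (1, 18), (4, 11)].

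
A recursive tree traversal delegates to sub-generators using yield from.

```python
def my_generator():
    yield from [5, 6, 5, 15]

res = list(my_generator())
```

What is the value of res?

Step 1: yield from delegates to the iterable, yielding each element.
Step 2: Collected values: [5, 6, 5, 15].
Therefore res = [5, 6, 5, 15].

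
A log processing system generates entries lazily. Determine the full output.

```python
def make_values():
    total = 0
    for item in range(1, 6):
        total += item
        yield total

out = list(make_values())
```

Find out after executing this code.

Step 1: Generator accumulates running sum:
  item=1: total = 1, yield 1
  item=2: total = 3, yield 3
  item=3: total = 6, yield 6
  item=4: total = 10, yield 10
  item=5: total = 15, yield 15
Therefore out = [1, 3, 6, 10, 15].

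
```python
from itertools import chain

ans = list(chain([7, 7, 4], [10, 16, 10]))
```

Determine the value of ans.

Step 1: chain() concatenates iterables: [7, 7, 4] + [10, 16, 10].
Therefore ans = [7, 7, 4, 10, 16, 10].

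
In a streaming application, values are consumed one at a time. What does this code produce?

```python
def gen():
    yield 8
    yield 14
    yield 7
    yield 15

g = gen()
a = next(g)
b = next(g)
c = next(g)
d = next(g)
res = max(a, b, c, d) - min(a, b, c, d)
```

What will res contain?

Step 1: Create generator and consume all values:
  a = next(g) = 8
  b = next(g) = 14
  c = next(g) = 7
  d = next(g) = 15
Step 2: max = 15, min = 7, res = 15 - 7 = 8.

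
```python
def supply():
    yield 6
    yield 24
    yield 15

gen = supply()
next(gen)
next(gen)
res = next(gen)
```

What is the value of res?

Step 1: supply() creates a generator.
Step 2: next(gen) yields 6 (consumed and discarded).
Step 3: next(gen) yields 24 (consumed and discarded).
Step 4: next(gen) yields 15, assigned to res.
Therefore res = 15.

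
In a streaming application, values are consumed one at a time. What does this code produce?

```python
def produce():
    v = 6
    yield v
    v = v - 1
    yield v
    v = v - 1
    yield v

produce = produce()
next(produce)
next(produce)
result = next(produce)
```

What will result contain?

Step 1: Trace through generator execution:
  Yield 1: v starts at 6, yield 6
  Yield 2: v = 6 - 1 = 5, yield 5
  Yield 3: v = 5 - 1 = 4, yield 4
Step 2: First next() gets 6, second next() gets the second value, third next() yields 4.
Therefore result = 4.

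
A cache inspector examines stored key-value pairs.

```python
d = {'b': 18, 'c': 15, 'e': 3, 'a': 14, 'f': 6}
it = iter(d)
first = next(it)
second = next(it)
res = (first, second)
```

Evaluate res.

Step 1: iter(d) iterates over keys: ['b', 'c', 'e', 'a', 'f'].
Step 2: first = next(it) = 'b', second = next(it) = 'c'.
Therefore res = ('b', 'c').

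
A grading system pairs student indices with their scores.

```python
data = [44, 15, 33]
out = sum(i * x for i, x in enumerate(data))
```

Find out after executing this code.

Step 1: Compute i * x for each (i, x) in enumerate([44, 15, 33]):
  i=0, x=44: 0*44 = 0
  i=1, x=15: 1*15 = 15
  i=2, x=33: 2*33 = 66
Step 2: sum = 0 + 15 + 66 = 81.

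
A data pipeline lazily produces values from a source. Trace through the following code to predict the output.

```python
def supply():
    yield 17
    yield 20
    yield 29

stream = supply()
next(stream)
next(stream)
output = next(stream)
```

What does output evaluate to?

Step 1: supply() creates a generator.
Step 2: next(stream) yields 17 (consumed and discarded).
Step 3: next(stream) yields 20 (consumed and discarded).
Step 4: next(stream) yields 29, assigned to output.
Therefore output = 29.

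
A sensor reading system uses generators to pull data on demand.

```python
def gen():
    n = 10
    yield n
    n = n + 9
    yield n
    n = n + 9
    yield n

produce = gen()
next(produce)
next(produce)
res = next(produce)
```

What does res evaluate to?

Step 1: Trace through generator execution:
  Yield 1: n starts at 10, yield 10
  Yield 2: n = 10 + 9 = 19, yield 19
  Yield 3: n = 19 + 9 = 28, yield 28
Step 2: First next() gets 10, second next() gets the second value, third next() yields 28.
Therefore res = 28.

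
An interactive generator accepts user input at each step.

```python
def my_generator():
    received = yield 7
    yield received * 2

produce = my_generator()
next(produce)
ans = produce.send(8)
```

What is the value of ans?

Step 1: next(produce) advances to first yield, producing 7.
Step 2: send(8) resumes, received = 8.
Step 3: yield received * 2 = 8 * 2 = 16.
Therefore ans = 16.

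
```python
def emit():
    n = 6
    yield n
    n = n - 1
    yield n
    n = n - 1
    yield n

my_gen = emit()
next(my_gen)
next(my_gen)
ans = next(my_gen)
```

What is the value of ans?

Step 1: Trace through generator execution:
  Yield 1: n starts at 6, yield 6
  Yield 2: n = 6 - 1 = 5, yield 5
  Yield 3: n = 5 - 1 = 4, yield 4
Step 2: First next() gets 6, second next() gets the second value, third next() yields 4.
Therefore ans = 4.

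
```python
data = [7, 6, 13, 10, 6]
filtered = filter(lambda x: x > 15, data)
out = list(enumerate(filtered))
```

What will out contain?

Step 1: Filter [7, 6, 13, 10, 6] for > 15: [].
Step 2: enumerate re-indexes from 0: [].
Therefore out = [].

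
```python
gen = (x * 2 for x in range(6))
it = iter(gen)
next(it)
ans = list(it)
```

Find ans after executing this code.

Step 1: Generator produces [0, 2, 4, 6, 8, 10].
Step 2: next(it) consumes first element (0).
Step 3: list(it) collects remaining: [2, 4, 6, 8, 10].
Therefore ans = [2, 4, 6, 8, 10].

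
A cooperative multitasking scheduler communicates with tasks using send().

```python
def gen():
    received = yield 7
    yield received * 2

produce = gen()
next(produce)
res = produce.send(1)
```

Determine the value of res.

Step 1: next(produce) advances to first yield, producing 7.
Step 2: send(1) resumes, received = 1.
Step 3: yield received * 2 = 1 * 2 = 2.
Therefore res = 2.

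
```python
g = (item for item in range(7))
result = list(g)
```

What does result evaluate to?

Step 1: Generator expression iterates range(7): [0, 1, 2, 3, 4, 5, 6].
Step 2: list() collects all values.
Therefore result = [0, 1, 2, 3, 4, 5, 6].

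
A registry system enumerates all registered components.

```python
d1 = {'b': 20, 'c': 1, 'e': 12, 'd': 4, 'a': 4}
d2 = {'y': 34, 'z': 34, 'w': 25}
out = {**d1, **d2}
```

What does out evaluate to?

Step 1: Merge d1 and d2 (d2 values override on key conflicts).
Step 2: d1 has keys ['b', 'c', 'e', 'd', 'a'], d2 has keys ['y', 'z', 'w'].
Therefore out = {'b': 20, 'c': 1, 'e': 12, 'd': 4, 'a': 4, 'y': 34, 'z': 34, 'w': 25}.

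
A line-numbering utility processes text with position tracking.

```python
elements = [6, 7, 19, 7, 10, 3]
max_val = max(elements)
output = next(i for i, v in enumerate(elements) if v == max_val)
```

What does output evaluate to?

Step 1: max([6, 7, 19, 7, 10, 3]) = 19.
Step 2: Find first index where value == 19:
  Index 0: 6 != 19
  Index 1: 7 != 19
  Index 2: 19 == 19, found!
Therefore output = 2.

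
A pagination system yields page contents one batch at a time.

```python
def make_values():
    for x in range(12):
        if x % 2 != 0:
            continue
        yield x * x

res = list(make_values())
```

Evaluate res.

Step 1: Only yield x**2 when x is divisible by 2:
  x=0: 0 % 2 == 0, yield 0**2 = 0
  x=2: 2 % 2 == 0, yield 2**2 = 4
  x=4: 4 % 2 == 0, yield 4**2 = 16
  x=6: 6 % 2 == 0, yield 6**2 = 36
  x=8: 8 % 2 == 0, yield 8**2 = 64
  x=10: 10 % 2 == 0, yield 10**2 = 100
Therefore res = [0, 4, 16, 36, 64, 100].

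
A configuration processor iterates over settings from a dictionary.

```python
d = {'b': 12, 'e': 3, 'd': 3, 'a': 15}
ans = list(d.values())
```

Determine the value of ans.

Step 1: d.values() returns the dictionary values in insertion order.
Therefore ans = [12, 3, 3, 15].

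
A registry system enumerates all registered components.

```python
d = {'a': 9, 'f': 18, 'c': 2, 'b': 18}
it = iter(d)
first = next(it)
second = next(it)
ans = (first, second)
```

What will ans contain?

Step 1: iter(d) iterates over keys: ['a', 'f', 'c', 'b'].
Step 2: first = next(it) = 'a', second = next(it) = 'f'.
Therefore ans = ('a', 'f').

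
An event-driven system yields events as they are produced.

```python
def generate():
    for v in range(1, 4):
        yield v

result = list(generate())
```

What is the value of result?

Step 1: The generator yields each value from range(1, 4).
Step 2: list() consumes all yields: [1, 2, 3].
Therefore result = [1, 2, 3].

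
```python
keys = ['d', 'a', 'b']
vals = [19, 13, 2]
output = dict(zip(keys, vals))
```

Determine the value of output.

Step 1: zip pairs keys with values:
  'd' -> 19
  'a' -> 13
  'b' -> 2
Therefore output = {'d': 19, 'a': 13, 'b': 2}.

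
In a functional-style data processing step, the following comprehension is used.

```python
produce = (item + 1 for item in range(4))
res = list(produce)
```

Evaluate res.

Step 1: For each item in range(4), compute item+1:
  item=0: 0+1 = 1
  item=1: 1+1 = 2
  item=2: 2+1 = 3
  item=3: 3+1 = 4
Therefore res = [1, 2, 3, 4].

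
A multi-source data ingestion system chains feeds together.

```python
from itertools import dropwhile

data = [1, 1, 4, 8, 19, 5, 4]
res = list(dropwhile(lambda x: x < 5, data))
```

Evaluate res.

Step 1: dropwhile drops elements while < 5:
  1 < 5: dropped
  1 < 5: dropped
  4 < 5: dropped
  8: kept (dropping stopped)
Step 2: Remaining elements kept regardless of condition.
Therefore res = [8, 19, 5, 4].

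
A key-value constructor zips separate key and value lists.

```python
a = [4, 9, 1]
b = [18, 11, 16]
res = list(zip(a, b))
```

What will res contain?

Step 1: zip pairs elements at same index:
  Index 0: (4, 18)
  Index 1: (9, 11)
  Index 2: (1, 16)
Therefore res = [(4, 18), (9, 11), (1, 16)].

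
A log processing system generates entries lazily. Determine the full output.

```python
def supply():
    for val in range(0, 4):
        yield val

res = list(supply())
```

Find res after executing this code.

Step 1: The generator yields each value from range(0, 4).
Step 2: list() consumes all yields: [0, 1, 2, 3].
Therefore res = [0, 1, 2, 3].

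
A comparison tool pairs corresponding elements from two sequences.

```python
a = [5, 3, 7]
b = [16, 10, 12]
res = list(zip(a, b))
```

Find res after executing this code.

Step 1: zip pairs elements at same index:
  Index 0: (5, 16)
  Index 1: (3, 10)
  Index 2: (7, 12)
Therefore res = [(5, 16), (3, 10), (7, 12)].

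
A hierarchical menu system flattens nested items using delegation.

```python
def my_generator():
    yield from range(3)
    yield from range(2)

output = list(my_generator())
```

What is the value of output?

Step 1: Trace yields in order:
  yield 0
  yield 1
  yield 2
  yield 0
  yield 1
Therefore output = [0, 1, 2, 0, 1].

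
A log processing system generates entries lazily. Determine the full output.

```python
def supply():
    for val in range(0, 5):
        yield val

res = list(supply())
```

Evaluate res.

Step 1: The generator yields each value from range(0, 5).
Step 2: list() consumes all yields: [0, 1, 2, 3, 4].
Therefore res = [0, 1, 2, 3, 4].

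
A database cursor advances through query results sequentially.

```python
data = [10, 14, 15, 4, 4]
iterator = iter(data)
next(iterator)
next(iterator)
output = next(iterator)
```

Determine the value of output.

Step 1: Create iterator over [10, 14, 15, 4, 4].
Step 2: next() consumes 10.
Step 3: next() consumes 14.
Step 4: next() returns 15.
Therefore output = 15.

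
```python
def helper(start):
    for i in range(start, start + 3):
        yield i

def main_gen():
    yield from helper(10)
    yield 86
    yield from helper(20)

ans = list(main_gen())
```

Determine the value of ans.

Step 1: main_gen() delegates to helper(10):
  yield 10
  yield 11
  yield 12
Step 2: yield 86
Step 3: Delegates to helper(20):
  yield 20
  yield 21
  yield 22
Therefore ans = [10, 11, 12, 86, 20, 21, 22].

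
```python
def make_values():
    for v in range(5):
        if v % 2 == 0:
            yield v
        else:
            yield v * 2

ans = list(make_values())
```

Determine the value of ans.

Step 1: For each v in range(5), yield v if even, else v*2:
  v=0 (even): yield 0
  v=1 (odd): yield 1*2 = 2
  v=2 (even): yield 2
  v=3 (odd): yield 3*2 = 6
  v=4 (even): yield 4
Therefore ans = [0, 2, 2, 6, 4].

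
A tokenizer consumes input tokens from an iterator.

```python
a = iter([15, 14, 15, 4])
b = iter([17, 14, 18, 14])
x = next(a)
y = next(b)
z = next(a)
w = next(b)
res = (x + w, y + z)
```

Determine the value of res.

Step 1: a iterates [15, 14, 15, 4], b iterates [17, 14, 18, 14].
Step 2: x = next(a) = 15, y = next(b) = 17.
Step 3: z = next(a) = 14, w = next(b) = 14.
Step 4: res = (15 + 14, 17 + 14) = (29, 31).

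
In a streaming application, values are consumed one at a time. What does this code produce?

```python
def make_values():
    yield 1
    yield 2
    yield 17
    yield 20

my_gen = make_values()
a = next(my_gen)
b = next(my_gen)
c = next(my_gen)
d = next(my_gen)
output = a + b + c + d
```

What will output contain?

Step 1: Create generator and consume all values:
  a = next(my_gen) = 1
  b = next(my_gen) = 2
  c = next(my_gen) = 17
  d = next(my_gen) = 20
Step 2: output = 1 + 2 + 17 + 20 = 40.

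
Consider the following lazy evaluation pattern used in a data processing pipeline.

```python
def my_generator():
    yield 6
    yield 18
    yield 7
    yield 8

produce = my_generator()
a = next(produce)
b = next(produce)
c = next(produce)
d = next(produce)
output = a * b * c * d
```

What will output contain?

Step 1: Create generator and consume all values:
  a = next(produce) = 6
  b = next(produce) = 18
  c = next(produce) = 7
  d = next(produce) = 8
Step 2: output = 6 * 18 * 7 * 8 = 6048.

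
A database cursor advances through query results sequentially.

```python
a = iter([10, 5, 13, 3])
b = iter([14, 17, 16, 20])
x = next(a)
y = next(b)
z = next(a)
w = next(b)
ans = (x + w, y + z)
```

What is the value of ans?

Step 1: a iterates [10, 5, 13, 3], b iterates [14, 17, 16, 20].
Step 2: x = next(a) = 10, y = next(b) = 14.
Step 3: z = next(a) = 5, w = next(b) = 17.
Step 4: ans = (10 + 17, 14 + 5) = (27, 19).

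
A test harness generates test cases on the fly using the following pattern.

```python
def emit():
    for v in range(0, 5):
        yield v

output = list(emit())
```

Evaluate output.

Step 1: The generator yields each value from range(0, 5).
Step 2: list() consumes all yields: [0, 1, 2, 3, 4].
Therefore output = [0, 1, 2, 3, 4].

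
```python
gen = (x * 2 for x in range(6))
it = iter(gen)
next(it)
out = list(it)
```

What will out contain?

Step 1: Generator produces [0, 2, 4, 6, 8, 10].
Step 2: next(it) consumes first element (0).
Step 3: list(it) collects remaining: [2, 4, 6, 8, 10].
Therefore out = [2, 4, 6, 8, 10].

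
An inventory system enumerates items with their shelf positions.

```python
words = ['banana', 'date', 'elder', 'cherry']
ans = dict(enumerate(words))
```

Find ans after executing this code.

Step 1: enumerate pairs indices with words:
  0 -> 'banana'
  1 -> 'date'
  2 -> 'elder'
  3 -> 'cherry'
Therefore ans = {0: 'banana', 1: 'date', 2: 'elder', 3: 'cherry'}.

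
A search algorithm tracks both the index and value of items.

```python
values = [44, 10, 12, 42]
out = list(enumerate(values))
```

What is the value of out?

Step 1: enumerate pairs each element with its index:
  (0, 44)
  (1, 10)
  (2, 12)
  (3, 42)
Therefore out = [(0, 44), (1, 10), (2, 12), (3, 42)].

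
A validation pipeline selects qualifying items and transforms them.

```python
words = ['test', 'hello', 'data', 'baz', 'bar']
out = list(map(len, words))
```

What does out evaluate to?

Step 1: Map len() to each word:
  'test' -> 4
  'hello' -> 5
  'data' -> 4
  'baz' -> 3
  'bar' -> 3
Therefore out = [4, 5, 4, 3, 3].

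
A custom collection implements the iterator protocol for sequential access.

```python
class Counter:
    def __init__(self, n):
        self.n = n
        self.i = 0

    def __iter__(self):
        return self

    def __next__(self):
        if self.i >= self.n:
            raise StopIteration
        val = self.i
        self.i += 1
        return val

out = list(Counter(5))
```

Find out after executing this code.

Step 1: Counter(5) creates an iterator counting 0 to 4.
Step 2: list() consumes all values: [0, 1, 2, 3, 4].
Therefore out = [0, 1, 2, 3, 4].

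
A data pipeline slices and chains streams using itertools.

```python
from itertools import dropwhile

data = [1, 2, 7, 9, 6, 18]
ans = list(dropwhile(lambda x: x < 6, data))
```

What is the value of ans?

Step 1: dropwhile drops elements while < 6:
  1 < 6: dropped
  2 < 6: dropped
  7: kept (dropping stopped)
Step 2: Remaining elements kept regardless of condition.
Therefore ans = [7, 9, 6, 18].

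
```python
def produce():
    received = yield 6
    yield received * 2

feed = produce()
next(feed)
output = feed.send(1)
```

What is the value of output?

Step 1: next(feed) advances to first yield, producing 6.
Step 2: send(1) resumes, received = 1.
Step 3: yield received * 2 = 1 * 2 = 2.
Therefore output = 2.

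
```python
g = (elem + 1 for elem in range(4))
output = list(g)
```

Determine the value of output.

Step 1: For each elem in range(4), compute elem+1:
  elem=0: 0+1 = 1
  elem=1: 1+1 = 2
  elem=2: 2+1 = 3
  elem=3: 3+1 = 4
Therefore output = [1, 2, 3, 4].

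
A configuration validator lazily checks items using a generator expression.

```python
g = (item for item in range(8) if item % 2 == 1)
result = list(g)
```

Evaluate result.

Step 1: Filter range(8) keeping only odd values:
  item=0: even, excluded
  item=1: odd, included
  item=2: even, excluded
  item=3: odd, included
  item=4: even, excluded
  item=5: odd, included
  item=6: even, excluded
  item=7: odd, included
Therefore result = [1, 3, 5, 7].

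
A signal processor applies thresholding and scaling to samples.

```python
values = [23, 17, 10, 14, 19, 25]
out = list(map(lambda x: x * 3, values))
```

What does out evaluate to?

Step 1: Apply lambda x: x * 3 to each element:
  23 -> 69
  17 -> 51
  10 -> 30
  14 -> 42
  19 -> 57
  25 -> 75
Therefore out = [69, 51, 30, 42, 57, 75].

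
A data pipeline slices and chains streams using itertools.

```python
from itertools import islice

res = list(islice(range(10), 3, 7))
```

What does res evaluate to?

Step 1: islice(range(10), 3, 7) takes elements at indices [3, 7).
Step 2: Elements: [3, 4, 5, 6].
Therefore res = [3, 4, 5, 6].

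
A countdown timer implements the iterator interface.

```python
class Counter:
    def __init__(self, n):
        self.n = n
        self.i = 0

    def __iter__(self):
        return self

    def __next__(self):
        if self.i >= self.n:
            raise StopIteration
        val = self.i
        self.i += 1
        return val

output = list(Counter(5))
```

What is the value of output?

Step 1: Counter(5) creates an iterator counting 0 to 4.
Step 2: list() consumes all values: [0, 1, 2, 3, 4].
Therefore output = [0, 1, 2, 3, 4].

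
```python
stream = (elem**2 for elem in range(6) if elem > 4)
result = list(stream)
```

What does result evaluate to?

Step 1: For range(6), keep elem > 4, then square:
  elem=0: 0 <= 4, excluded
  elem=1: 1 <= 4, excluded
  elem=2: 2 <= 4, excluded
  elem=3: 3 <= 4, excluded
  elem=4: 4 <= 4, excluded
  elem=5: 5 > 4, yield 5**2 = 25
Therefore result = [25].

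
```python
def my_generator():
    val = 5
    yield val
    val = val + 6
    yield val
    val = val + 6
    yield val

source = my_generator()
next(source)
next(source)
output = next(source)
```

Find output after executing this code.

Step 1: Trace through generator execution:
  Yield 1: val starts at 5, yield 5
  Yield 2: val = 5 + 6 = 11, yield 11
  Yield 3: val = 11 + 6 = 17, yield 17
Step 2: First next() gets 5, second next() gets the second value, third next() yields 17.
Therefore output = 17.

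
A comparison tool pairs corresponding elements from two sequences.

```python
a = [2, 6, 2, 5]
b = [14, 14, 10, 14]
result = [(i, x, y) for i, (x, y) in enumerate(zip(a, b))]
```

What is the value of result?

Step 1: enumerate(zip(a, b)) gives index with paired elements:
  i=0: (2, 14)
  i=1: (6, 14)
  i=2: (2, 10)
  i=3: (5, 14)
Therefore result = [(0, 2, 14), (1, 6, 14), (2, 2, 10), (3, 5, 14)].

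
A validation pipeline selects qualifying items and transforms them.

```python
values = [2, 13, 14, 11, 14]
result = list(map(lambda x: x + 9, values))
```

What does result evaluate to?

Step 1: Apply lambda x: x + 9 to each element:
  2 -> 11
  13 -> 22
  14 -> 23
  11 -> 20
  14 -> 23
Therefore result = [11, 22, 23, 20, 23].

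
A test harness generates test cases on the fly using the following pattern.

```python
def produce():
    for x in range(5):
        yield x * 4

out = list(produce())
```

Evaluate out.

Step 1: For each x in range(5), yield x * 4:
  x=0: yield 0 * 4 = 0
  x=1: yield 1 * 4 = 4
  x=2: yield 2 * 4 = 8
  x=3: yield 3 * 4 = 12
  x=4: yield 4 * 4 = 16
Therefore out = [0, 4, 8, 12, 16].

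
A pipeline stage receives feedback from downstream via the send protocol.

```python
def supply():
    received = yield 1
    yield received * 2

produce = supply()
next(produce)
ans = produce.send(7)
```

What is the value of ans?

Step 1: next(produce) advances to first yield, producing 1.
Step 2: send(7) resumes, received = 7.
Step 3: yield received * 2 = 7 * 2 = 14.
Therefore ans = 14.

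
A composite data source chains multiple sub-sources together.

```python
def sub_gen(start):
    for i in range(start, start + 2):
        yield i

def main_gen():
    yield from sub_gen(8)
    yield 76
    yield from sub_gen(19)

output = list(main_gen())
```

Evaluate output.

Step 1: main_gen() delegates to sub_gen(8):
  yield 8
  yield 9
Step 2: yield 76
Step 3: Delegates to sub_gen(19):
  yield 19
  yield 20
Therefore output = [8, 9, 76, 19, 20].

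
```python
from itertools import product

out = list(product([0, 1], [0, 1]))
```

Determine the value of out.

Step 1: product([0, 1], [0, 1]) gives all pairs:
  (0, 0)
  (0, 1)
  (1, 0)
  (1, 1)
Therefore out = [(0, 0), (0, 1), (1, 0), (1, 1)].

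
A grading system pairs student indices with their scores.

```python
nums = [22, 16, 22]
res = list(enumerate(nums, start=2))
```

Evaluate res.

Step 1: enumerate with start=2:
  (2, 22)
  (3, 16)
  (4, 22)
Therefore res = [(2, 22), (3, 16), (4, 22)].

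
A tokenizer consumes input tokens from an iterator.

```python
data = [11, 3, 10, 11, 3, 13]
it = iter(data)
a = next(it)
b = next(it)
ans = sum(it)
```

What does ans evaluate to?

Step 1: Create iterator over [11, 3, 10, 11, 3, 13].
Step 2: a = next() = 11, b = next() = 3.
Step 3: sum() of remaining [10, 11, 3, 13] = 37.
Therefore ans = 37.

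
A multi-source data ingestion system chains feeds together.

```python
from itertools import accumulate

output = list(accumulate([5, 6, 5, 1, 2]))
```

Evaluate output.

Step 1: accumulate computes running sums:
  + 5 = 5
  + 6 = 11
  + 5 = 16
  + 1 = 17
  + 2 = 19
Therefore output = [5, 11, 16, 17, 19].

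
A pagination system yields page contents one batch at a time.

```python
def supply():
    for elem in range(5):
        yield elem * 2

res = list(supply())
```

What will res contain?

Step 1: For each elem in range(5), yield elem * 2:
  elem=0: yield 0 * 2 = 0
  elem=1: yield 1 * 2 = 2
  elem=2: yield 2 * 2 = 4
  elem=3: yield 3 * 2 = 6
  elem=4: yield 4 * 2 = 8
Therefore res = [0, 2, 4, 6, 8].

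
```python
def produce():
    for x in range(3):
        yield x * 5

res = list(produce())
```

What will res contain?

Step 1: For each x in range(3), yield x * 5:
  x=0: yield 0 * 5 = 0
  x=1: yield 1 * 5 = 5
  x=2: yield 2 * 5 = 10
Therefore res = [0, 5, 10].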